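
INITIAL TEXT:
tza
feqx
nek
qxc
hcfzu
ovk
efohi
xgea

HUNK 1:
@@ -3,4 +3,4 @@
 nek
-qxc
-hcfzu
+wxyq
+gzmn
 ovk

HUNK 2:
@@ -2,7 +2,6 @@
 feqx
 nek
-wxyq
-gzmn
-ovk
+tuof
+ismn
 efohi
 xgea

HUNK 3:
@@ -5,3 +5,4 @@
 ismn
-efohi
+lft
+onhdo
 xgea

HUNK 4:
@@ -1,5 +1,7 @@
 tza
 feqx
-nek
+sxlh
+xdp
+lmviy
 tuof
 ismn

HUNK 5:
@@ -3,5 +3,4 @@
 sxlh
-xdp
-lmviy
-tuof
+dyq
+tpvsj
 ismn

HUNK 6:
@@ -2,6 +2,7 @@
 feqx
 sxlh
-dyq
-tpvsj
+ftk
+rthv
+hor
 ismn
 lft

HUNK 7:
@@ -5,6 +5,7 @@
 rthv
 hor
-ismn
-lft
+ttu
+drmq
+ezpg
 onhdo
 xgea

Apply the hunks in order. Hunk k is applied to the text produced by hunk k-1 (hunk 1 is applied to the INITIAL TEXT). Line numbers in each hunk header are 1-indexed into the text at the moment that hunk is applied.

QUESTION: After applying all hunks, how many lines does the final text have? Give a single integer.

Hunk 1: at line 3 remove [qxc,hcfzu] add [wxyq,gzmn] -> 8 lines: tza feqx nek wxyq gzmn ovk efohi xgea
Hunk 2: at line 2 remove [wxyq,gzmn,ovk] add [tuof,ismn] -> 7 lines: tza feqx nek tuof ismn efohi xgea
Hunk 3: at line 5 remove [efohi] add [lft,onhdo] -> 8 lines: tza feqx nek tuof ismn lft onhdo xgea
Hunk 4: at line 1 remove [nek] add [sxlh,xdp,lmviy] -> 10 lines: tza feqx sxlh xdp lmviy tuof ismn lft onhdo xgea
Hunk 5: at line 3 remove [xdp,lmviy,tuof] add [dyq,tpvsj] -> 9 lines: tza feqx sxlh dyq tpvsj ismn lft onhdo xgea
Hunk 6: at line 2 remove [dyq,tpvsj] add [ftk,rthv,hor] -> 10 lines: tza feqx sxlh ftk rthv hor ismn lft onhdo xgea
Hunk 7: at line 5 remove [ismn,lft] add [ttu,drmq,ezpg] -> 11 lines: tza feqx sxlh ftk rthv hor ttu drmq ezpg onhdo xgea
Final line count: 11

Answer: 11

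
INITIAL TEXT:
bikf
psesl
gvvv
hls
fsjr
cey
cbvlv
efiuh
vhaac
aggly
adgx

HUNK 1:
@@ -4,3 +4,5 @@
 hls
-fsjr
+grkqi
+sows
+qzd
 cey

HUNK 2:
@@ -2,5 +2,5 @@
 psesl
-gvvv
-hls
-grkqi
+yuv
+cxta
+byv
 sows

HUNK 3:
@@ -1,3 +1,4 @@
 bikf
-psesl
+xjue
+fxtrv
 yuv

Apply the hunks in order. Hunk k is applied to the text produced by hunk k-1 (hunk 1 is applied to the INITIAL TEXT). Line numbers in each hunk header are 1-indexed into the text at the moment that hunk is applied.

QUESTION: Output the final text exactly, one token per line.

Hunk 1: at line 4 remove [fsjr] add [grkqi,sows,qzd] -> 13 lines: bikf psesl gvvv hls grkqi sows qzd cey cbvlv efiuh vhaac aggly adgx
Hunk 2: at line 2 remove [gvvv,hls,grkqi] add [yuv,cxta,byv] -> 13 lines: bikf psesl yuv cxta byv sows qzd cey cbvlv efiuh vhaac aggly adgx
Hunk 3: at line 1 remove [psesl] add [xjue,fxtrv] -> 14 lines: bikf xjue fxtrv yuv cxta byv sows qzd cey cbvlv efiuh vhaac aggly adgx

Answer: bikf
xjue
fxtrv
yuv
cxta
byv
sows
qzd
cey
cbvlv
efiuh
vhaac
aggly
adgx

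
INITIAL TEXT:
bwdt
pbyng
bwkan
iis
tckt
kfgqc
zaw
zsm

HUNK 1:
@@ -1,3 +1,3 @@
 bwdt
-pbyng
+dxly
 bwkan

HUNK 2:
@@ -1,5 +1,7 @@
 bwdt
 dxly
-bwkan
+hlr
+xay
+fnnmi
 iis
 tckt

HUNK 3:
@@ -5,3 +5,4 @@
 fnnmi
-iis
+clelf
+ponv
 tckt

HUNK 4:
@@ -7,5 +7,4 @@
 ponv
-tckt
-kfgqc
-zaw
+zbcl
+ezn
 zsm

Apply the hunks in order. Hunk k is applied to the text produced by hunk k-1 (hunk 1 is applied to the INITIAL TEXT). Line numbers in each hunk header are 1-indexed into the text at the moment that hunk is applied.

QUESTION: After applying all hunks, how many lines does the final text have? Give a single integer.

Hunk 1: at line 1 remove [pbyng] add [dxly] -> 8 lines: bwdt dxly bwkan iis tckt kfgqc zaw zsm
Hunk 2: at line 1 remove [bwkan] add [hlr,xay,fnnmi] -> 10 lines: bwdt dxly hlr xay fnnmi iis tckt kfgqc zaw zsm
Hunk 3: at line 5 remove [iis] add [clelf,ponv] -> 11 lines: bwdt dxly hlr xay fnnmi clelf ponv tckt kfgqc zaw zsm
Hunk 4: at line 7 remove [tckt,kfgqc,zaw] add [zbcl,ezn] -> 10 lines: bwdt dxly hlr xay fnnmi clelf ponv zbcl ezn zsm
Final line count: 10

Answer: 10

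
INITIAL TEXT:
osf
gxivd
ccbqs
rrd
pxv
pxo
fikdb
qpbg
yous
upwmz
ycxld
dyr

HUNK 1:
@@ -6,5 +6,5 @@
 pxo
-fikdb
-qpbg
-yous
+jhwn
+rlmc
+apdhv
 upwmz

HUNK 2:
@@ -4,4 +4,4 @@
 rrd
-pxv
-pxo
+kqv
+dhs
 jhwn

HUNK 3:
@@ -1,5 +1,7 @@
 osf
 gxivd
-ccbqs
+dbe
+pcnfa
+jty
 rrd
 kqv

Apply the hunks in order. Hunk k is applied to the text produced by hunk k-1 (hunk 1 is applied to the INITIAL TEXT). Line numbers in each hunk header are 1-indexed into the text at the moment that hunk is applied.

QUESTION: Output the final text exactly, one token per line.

Answer: osf
gxivd
dbe
pcnfa
jty
rrd
kqv
dhs
jhwn
rlmc
apdhv
upwmz
ycxld
dyr

Derivation:
Hunk 1: at line 6 remove [fikdb,qpbg,yous] add [jhwn,rlmc,apdhv] -> 12 lines: osf gxivd ccbqs rrd pxv pxo jhwn rlmc apdhv upwmz ycxld dyr
Hunk 2: at line 4 remove [pxv,pxo] add [kqv,dhs] -> 12 lines: osf gxivd ccbqs rrd kqv dhs jhwn rlmc apdhv upwmz ycxld dyr
Hunk 3: at line 1 remove [ccbqs] add [dbe,pcnfa,jty] -> 14 lines: osf gxivd dbe pcnfa jty rrd kqv dhs jhwn rlmc apdhv upwmz ycxld dyr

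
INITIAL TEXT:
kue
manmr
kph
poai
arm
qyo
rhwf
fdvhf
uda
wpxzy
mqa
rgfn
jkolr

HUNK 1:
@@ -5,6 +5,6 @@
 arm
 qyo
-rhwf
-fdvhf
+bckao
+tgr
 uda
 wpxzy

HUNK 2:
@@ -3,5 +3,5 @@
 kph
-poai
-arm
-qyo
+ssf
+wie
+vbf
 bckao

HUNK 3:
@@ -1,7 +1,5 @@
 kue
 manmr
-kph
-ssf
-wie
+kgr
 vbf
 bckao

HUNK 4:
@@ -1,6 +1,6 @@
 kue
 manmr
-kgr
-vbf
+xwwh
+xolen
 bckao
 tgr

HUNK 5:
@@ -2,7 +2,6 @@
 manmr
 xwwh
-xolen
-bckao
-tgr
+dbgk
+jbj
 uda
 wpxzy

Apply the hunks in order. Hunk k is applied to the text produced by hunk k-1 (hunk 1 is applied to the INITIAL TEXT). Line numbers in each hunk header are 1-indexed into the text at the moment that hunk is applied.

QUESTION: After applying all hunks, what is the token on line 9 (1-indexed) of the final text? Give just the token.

Answer: rgfn

Derivation:
Hunk 1: at line 5 remove [rhwf,fdvhf] add [bckao,tgr] -> 13 lines: kue manmr kph poai arm qyo bckao tgr uda wpxzy mqa rgfn jkolr
Hunk 2: at line 3 remove [poai,arm,qyo] add [ssf,wie,vbf] -> 13 lines: kue manmr kph ssf wie vbf bckao tgr uda wpxzy mqa rgfn jkolr
Hunk 3: at line 1 remove [kph,ssf,wie] add [kgr] -> 11 lines: kue manmr kgr vbf bckao tgr uda wpxzy mqa rgfn jkolr
Hunk 4: at line 1 remove [kgr,vbf] add [xwwh,xolen] -> 11 lines: kue manmr xwwh xolen bckao tgr uda wpxzy mqa rgfn jkolr
Hunk 5: at line 2 remove [xolen,bckao,tgr] add [dbgk,jbj] -> 10 lines: kue manmr xwwh dbgk jbj uda wpxzy mqa rgfn jkolr
Final line 9: rgfn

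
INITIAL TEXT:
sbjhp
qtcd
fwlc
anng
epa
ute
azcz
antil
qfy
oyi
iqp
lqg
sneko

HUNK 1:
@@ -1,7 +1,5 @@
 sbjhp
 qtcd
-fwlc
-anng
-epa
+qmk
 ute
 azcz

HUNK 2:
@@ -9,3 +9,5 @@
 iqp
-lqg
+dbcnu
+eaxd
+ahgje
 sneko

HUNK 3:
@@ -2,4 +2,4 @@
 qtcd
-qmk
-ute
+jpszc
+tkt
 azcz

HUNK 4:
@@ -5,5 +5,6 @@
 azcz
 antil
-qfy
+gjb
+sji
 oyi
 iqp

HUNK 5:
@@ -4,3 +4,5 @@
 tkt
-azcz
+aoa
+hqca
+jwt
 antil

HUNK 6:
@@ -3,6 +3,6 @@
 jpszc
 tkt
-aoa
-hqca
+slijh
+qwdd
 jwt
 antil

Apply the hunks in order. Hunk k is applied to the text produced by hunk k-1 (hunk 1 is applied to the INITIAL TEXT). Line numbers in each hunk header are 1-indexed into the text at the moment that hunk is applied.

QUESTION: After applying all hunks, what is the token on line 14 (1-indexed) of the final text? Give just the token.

Hunk 1: at line 1 remove [fwlc,anng,epa] add [qmk] -> 11 lines: sbjhp qtcd qmk ute azcz antil qfy oyi iqp lqg sneko
Hunk 2: at line 9 remove [lqg] add [dbcnu,eaxd,ahgje] -> 13 lines: sbjhp qtcd qmk ute azcz antil qfy oyi iqp dbcnu eaxd ahgje sneko
Hunk 3: at line 2 remove [qmk,ute] add [jpszc,tkt] -> 13 lines: sbjhp qtcd jpszc tkt azcz antil qfy oyi iqp dbcnu eaxd ahgje sneko
Hunk 4: at line 5 remove [qfy] add [gjb,sji] -> 14 lines: sbjhp qtcd jpszc tkt azcz antil gjb sji oyi iqp dbcnu eaxd ahgje sneko
Hunk 5: at line 4 remove [azcz] add [aoa,hqca,jwt] -> 16 lines: sbjhp qtcd jpszc tkt aoa hqca jwt antil gjb sji oyi iqp dbcnu eaxd ahgje sneko
Hunk 6: at line 3 remove [aoa,hqca] add [slijh,qwdd] -> 16 lines: sbjhp qtcd jpszc tkt slijh qwdd jwt antil gjb sji oyi iqp dbcnu eaxd ahgje sneko
Final line 14: eaxd

Answer: eaxd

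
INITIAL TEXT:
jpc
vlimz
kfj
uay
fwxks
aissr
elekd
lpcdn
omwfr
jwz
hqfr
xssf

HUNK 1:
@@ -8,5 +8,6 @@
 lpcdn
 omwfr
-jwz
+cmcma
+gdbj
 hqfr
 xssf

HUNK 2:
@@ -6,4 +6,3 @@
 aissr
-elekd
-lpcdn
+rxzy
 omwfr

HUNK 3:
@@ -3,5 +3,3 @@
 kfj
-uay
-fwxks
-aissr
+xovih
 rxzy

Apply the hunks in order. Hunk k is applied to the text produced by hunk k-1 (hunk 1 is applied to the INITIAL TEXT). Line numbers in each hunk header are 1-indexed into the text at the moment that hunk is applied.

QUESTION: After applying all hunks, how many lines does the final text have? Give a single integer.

Answer: 10

Derivation:
Hunk 1: at line 8 remove [jwz] add [cmcma,gdbj] -> 13 lines: jpc vlimz kfj uay fwxks aissr elekd lpcdn omwfr cmcma gdbj hqfr xssf
Hunk 2: at line 6 remove [elekd,lpcdn] add [rxzy] -> 12 lines: jpc vlimz kfj uay fwxks aissr rxzy omwfr cmcma gdbj hqfr xssf
Hunk 3: at line 3 remove [uay,fwxks,aissr] add [xovih] -> 10 lines: jpc vlimz kfj xovih rxzy omwfr cmcma gdbj hqfr xssf
Final line count: 10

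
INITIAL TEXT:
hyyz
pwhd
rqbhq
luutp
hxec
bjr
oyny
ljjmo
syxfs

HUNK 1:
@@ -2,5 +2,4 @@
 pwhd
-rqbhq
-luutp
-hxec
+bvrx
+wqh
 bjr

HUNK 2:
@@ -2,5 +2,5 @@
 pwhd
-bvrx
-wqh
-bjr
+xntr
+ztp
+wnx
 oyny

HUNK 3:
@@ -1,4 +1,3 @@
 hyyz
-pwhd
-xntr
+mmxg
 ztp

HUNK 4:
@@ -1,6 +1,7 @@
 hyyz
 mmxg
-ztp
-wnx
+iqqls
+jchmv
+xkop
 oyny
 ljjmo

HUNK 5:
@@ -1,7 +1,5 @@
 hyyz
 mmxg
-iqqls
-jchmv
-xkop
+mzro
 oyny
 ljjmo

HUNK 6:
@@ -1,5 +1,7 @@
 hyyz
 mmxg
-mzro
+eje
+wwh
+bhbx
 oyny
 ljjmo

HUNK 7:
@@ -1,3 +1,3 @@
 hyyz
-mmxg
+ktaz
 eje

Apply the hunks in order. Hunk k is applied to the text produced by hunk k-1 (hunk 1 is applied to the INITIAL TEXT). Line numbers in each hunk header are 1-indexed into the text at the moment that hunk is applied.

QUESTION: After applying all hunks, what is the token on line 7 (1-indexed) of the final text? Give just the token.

Answer: ljjmo

Derivation:
Hunk 1: at line 2 remove [rqbhq,luutp,hxec] add [bvrx,wqh] -> 8 lines: hyyz pwhd bvrx wqh bjr oyny ljjmo syxfs
Hunk 2: at line 2 remove [bvrx,wqh,bjr] add [xntr,ztp,wnx] -> 8 lines: hyyz pwhd xntr ztp wnx oyny ljjmo syxfs
Hunk 3: at line 1 remove [pwhd,xntr] add [mmxg] -> 7 lines: hyyz mmxg ztp wnx oyny ljjmo syxfs
Hunk 4: at line 1 remove [ztp,wnx] add [iqqls,jchmv,xkop] -> 8 lines: hyyz mmxg iqqls jchmv xkop oyny ljjmo syxfs
Hunk 5: at line 1 remove [iqqls,jchmv,xkop] add [mzro] -> 6 lines: hyyz mmxg mzro oyny ljjmo syxfs
Hunk 6: at line 1 remove [mzro] add [eje,wwh,bhbx] -> 8 lines: hyyz mmxg eje wwh bhbx oyny ljjmo syxfs
Hunk 7: at line 1 remove [mmxg] add [ktaz] -> 8 lines: hyyz ktaz eje wwh bhbx oyny ljjmo syxfs
Final line 7: ljjmo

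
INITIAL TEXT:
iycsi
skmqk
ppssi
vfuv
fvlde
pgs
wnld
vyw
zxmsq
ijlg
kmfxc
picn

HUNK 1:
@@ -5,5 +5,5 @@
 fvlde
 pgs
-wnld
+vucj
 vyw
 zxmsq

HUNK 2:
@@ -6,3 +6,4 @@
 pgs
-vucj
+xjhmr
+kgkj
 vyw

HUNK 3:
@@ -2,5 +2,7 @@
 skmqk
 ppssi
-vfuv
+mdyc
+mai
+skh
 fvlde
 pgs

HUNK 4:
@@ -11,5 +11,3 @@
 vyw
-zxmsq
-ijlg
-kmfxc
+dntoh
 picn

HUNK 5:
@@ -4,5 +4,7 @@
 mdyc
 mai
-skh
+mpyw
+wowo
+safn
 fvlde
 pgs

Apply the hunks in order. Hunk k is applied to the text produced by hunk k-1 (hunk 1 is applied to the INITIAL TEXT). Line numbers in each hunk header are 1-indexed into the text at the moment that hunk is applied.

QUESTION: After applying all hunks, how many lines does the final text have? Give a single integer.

Answer: 15

Derivation:
Hunk 1: at line 5 remove [wnld] add [vucj] -> 12 lines: iycsi skmqk ppssi vfuv fvlde pgs vucj vyw zxmsq ijlg kmfxc picn
Hunk 2: at line 6 remove [vucj] add [xjhmr,kgkj] -> 13 lines: iycsi skmqk ppssi vfuv fvlde pgs xjhmr kgkj vyw zxmsq ijlg kmfxc picn
Hunk 3: at line 2 remove [vfuv] add [mdyc,mai,skh] -> 15 lines: iycsi skmqk ppssi mdyc mai skh fvlde pgs xjhmr kgkj vyw zxmsq ijlg kmfxc picn
Hunk 4: at line 11 remove [zxmsq,ijlg,kmfxc] add [dntoh] -> 13 lines: iycsi skmqk ppssi mdyc mai skh fvlde pgs xjhmr kgkj vyw dntoh picn
Hunk 5: at line 4 remove [skh] add [mpyw,wowo,safn] -> 15 lines: iycsi skmqk ppssi mdyc mai mpyw wowo safn fvlde pgs xjhmr kgkj vyw dntoh picn
Final line count: 15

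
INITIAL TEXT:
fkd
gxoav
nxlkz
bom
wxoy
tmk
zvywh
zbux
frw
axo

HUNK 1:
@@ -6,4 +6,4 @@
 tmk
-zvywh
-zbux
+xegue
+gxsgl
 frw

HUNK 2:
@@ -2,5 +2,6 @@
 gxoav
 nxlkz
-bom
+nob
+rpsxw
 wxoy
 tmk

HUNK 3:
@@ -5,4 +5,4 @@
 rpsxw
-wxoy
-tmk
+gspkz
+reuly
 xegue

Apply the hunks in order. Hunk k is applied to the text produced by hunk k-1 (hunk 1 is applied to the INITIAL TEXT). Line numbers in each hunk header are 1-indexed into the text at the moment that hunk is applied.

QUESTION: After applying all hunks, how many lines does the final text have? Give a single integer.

Answer: 11

Derivation:
Hunk 1: at line 6 remove [zvywh,zbux] add [xegue,gxsgl] -> 10 lines: fkd gxoav nxlkz bom wxoy tmk xegue gxsgl frw axo
Hunk 2: at line 2 remove [bom] add [nob,rpsxw] -> 11 lines: fkd gxoav nxlkz nob rpsxw wxoy tmk xegue gxsgl frw axo
Hunk 3: at line 5 remove [wxoy,tmk] add [gspkz,reuly] -> 11 lines: fkd gxoav nxlkz nob rpsxw gspkz reuly xegue gxsgl frw axo
Final line count: 11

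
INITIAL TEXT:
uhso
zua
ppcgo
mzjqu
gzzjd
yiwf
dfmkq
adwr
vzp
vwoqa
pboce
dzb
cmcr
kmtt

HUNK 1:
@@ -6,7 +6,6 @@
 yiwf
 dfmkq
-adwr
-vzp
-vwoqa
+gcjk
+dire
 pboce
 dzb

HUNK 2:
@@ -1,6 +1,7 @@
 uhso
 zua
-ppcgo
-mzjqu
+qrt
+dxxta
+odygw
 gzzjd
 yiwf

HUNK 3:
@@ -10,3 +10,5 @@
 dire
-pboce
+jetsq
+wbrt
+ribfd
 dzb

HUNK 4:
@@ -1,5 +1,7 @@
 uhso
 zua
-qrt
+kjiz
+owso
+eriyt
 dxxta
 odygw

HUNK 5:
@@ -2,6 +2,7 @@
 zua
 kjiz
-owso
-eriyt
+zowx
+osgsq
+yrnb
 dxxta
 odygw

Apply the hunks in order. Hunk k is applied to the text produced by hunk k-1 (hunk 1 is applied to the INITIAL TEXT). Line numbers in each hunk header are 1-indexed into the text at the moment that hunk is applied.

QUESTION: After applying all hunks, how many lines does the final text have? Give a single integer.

Answer: 19

Derivation:
Hunk 1: at line 6 remove [adwr,vzp,vwoqa] add [gcjk,dire] -> 13 lines: uhso zua ppcgo mzjqu gzzjd yiwf dfmkq gcjk dire pboce dzb cmcr kmtt
Hunk 2: at line 1 remove [ppcgo,mzjqu] add [qrt,dxxta,odygw] -> 14 lines: uhso zua qrt dxxta odygw gzzjd yiwf dfmkq gcjk dire pboce dzb cmcr kmtt
Hunk 3: at line 10 remove [pboce] add [jetsq,wbrt,ribfd] -> 16 lines: uhso zua qrt dxxta odygw gzzjd yiwf dfmkq gcjk dire jetsq wbrt ribfd dzb cmcr kmtt
Hunk 4: at line 1 remove [qrt] add [kjiz,owso,eriyt] -> 18 lines: uhso zua kjiz owso eriyt dxxta odygw gzzjd yiwf dfmkq gcjk dire jetsq wbrt ribfd dzb cmcr kmtt
Hunk 5: at line 2 remove [owso,eriyt] add [zowx,osgsq,yrnb] -> 19 lines: uhso zua kjiz zowx osgsq yrnb dxxta odygw gzzjd yiwf dfmkq gcjk dire jetsq wbrt ribfd dzb cmcr kmtt
Final line count: 19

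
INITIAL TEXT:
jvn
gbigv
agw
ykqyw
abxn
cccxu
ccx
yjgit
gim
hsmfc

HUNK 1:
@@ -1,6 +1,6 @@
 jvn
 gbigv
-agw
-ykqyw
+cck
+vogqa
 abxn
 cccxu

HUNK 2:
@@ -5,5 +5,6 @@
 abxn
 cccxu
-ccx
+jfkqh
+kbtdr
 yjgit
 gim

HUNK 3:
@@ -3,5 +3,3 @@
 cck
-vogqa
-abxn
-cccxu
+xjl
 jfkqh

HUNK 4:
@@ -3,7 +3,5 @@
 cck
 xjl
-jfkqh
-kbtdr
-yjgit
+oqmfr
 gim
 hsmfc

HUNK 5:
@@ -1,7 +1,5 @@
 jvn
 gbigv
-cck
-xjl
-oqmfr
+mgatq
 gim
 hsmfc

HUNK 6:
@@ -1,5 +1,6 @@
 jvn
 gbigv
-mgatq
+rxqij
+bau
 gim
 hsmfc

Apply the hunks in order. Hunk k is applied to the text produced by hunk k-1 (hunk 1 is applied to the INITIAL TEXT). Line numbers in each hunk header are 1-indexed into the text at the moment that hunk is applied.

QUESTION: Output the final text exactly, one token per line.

Hunk 1: at line 1 remove [agw,ykqyw] add [cck,vogqa] -> 10 lines: jvn gbigv cck vogqa abxn cccxu ccx yjgit gim hsmfc
Hunk 2: at line 5 remove [ccx] add [jfkqh,kbtdr] -> 11 lines: jvn gbigv cck vogqa abxn cccxu jfkqh kbtdr yjgit gim hsmfc
Hunk 3: at line 3 remove [vogqa,abxn,cccxu] add [xjl] -> 9 lines: jvn gbigv cck xjl jfkqh kbtdr yjgit gim hsmfc
Hunk 4: at line 3 remove [jfkqh,kbtdr,yjgit] add [oqmfr] -> 7 lines: jvn gbigv cck xjl oqmfr gim hsmfc
Hunk 5: at line 1 remove [cck,xjl,oqmfr] add [mgatq] -> 5 lines: jvn gbigv mgatq gim hsmfc
Hunk 6: at line 1 remove [mgatq] add [rxqij,bau] -> 6 lines: jvn gbigv rxqij bau gim hsmfc

Answer: jvn
gbigv
rxqij
bau
gim
hsmfc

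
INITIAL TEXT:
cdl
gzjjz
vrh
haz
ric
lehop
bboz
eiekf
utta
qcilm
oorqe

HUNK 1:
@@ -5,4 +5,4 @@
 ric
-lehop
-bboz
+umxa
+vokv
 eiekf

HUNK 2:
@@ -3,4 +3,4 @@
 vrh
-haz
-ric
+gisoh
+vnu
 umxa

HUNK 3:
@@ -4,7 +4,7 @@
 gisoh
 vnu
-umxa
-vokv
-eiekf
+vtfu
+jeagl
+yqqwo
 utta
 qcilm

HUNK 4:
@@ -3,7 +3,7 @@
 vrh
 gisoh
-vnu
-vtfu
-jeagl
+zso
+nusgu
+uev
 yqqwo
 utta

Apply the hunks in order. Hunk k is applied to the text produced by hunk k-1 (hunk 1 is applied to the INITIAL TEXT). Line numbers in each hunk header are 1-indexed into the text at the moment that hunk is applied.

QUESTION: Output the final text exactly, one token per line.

Answer: cdl
gzjjz
vrh
gisoh
zso
nusgu
uev
yqqwo
utta
qcilm
oorqe

Derivation:
Hunk 1: at line 5 remove [lehop,bboz] add [umxa,vokv] -> 11 lines: cdl gzjjz vrh haz ric umxa vokv eiekf utta qcilm oorqe
Hunk 2: at line 3 remove [haz,ric] add [gisoh,vnu] -> 11 lines: cdl gzjjz vrh gisoh vnu umxa vokv eiekf utta qcilm oorqe
Hunk 3: at line 4 remove [umxa,vokv,eiekf] add [vtfu,jeagl,yqqwo] -> 11 lines: cdl gzjjz vrh gisoh vnu vtfu jeagl yqqwo utta qcilm oorqe
Hunk 4: at line 3 remove [vnu,vtfu,jeagl] add [zso,nusgu,uev] -> 11 lines: cdl gzjjz vrh gisoh zso nusgu uev yqqwo utta qcilm oorqe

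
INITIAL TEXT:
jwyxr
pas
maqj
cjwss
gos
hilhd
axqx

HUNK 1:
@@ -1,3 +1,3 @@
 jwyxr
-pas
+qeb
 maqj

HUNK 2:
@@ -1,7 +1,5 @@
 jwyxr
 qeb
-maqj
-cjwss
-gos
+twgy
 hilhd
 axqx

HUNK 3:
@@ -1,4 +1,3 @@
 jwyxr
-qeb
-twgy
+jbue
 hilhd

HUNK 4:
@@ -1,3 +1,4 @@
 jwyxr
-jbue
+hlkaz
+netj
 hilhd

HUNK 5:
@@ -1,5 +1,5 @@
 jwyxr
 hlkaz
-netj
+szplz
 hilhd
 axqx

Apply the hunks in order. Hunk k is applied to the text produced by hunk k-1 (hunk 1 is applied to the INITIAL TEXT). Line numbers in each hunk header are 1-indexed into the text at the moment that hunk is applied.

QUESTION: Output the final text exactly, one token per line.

Hunk 1: at line 1 remove [pas] add [qeb] -> 7 lines: jwyxr qeb maqj cjwss gos hilhd axqx
Hunk 2: at line 1 remove [maqj,cjwss,gos] add [twgy] -> 5 lines: jwyxr qeb twgy hilhd axqx
Hunk 3: at line 1 remove [qeb,twgy] add [jbue] -> 4 lines: jwyxr jbue hilhd axqx
Hunk 4: at line 1 remove [jbue] add [hlkaz,netj] -> 5 lines: jwyxr hlkaz netj hilhd axqx
Hunk 5: at line 1 remove [netj] add [szplz] -> 5 lines: jwyxr hlkaz szplz hilhd axqx

Answer: jwyxr
hlkaz
szplz
hilhd
axqx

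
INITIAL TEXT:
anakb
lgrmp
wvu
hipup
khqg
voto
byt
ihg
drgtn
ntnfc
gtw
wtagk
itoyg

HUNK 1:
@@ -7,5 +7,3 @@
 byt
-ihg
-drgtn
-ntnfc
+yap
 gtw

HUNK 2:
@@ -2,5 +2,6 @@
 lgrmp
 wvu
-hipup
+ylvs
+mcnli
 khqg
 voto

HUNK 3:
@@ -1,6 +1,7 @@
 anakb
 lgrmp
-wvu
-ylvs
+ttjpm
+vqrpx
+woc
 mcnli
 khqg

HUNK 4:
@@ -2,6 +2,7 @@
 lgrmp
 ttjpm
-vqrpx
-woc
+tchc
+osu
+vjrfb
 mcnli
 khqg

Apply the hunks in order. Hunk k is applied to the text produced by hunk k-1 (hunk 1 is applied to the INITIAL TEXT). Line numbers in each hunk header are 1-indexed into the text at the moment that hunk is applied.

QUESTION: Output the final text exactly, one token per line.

Hunk 1: at line 7 remove [ihg,drgtn,ntnfc] add [yap] -> 11 lines: anakb lgrmp wvu hipup khqg voto byt yap gtw wtagk itoyg
Hunk 2: at line 2 remove [hipup] add [ylvs,mcnli] -> 12 lines: anakb lgrmp wvu ylvs mcnli khqg voto byt yap gtw wtagk itoyg
Hunk 3: at line 1 remove [wvu,ylvs] add [ttjpm,vqrpx,woc] -> 13 lines: anakb lgrmp ttjpm vqrpx woc mcnli khqg voto byt yap gtw wtagk itoyg
Hunk 4: at line 2 remove [vqrpx,woc] add [tchc,osu,vjrfb] -> 14 lines: anakb lgrmp ttjpm tchc osu vjrfb mcnli khqg voto byt yap gtw wtagk itoyg

Answer: anakb
lgrmp
ttjpm
tchc
osu
vjrfb
mcnli
khqg
voto
byt
yap
gtw
wtagk
itoyg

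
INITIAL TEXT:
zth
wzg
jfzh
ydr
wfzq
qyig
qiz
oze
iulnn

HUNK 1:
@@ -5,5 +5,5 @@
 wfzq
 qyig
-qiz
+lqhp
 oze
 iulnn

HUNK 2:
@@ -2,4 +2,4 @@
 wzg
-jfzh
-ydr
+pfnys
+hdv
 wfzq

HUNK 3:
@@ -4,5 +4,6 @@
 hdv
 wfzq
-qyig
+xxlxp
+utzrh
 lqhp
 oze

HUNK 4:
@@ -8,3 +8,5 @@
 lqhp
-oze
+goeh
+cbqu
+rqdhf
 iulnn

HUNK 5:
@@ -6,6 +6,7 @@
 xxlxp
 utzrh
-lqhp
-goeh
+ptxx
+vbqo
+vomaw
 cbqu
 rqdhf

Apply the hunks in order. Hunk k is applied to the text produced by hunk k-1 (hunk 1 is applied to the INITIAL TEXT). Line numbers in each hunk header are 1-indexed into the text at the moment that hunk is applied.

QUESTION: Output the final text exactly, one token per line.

Hunk 1: at line 5 remove [qiz] add [lqhp] -> 9 lines: zth wzg jfzh ydr wfzq qyig lqhp oze iulnn
Hunk 2: at line 2 remove [jfzh,ydr] add [pfnys,hdv] -> 9 lines: zth wzg pfnys hdv wfzq qyig lqhp oze iulnn
Hunk 3: at line 4 remove [qyig] add [xxlxp,utzrh] -> 10 lines: zth wzg pfnys hdv wfzq xxlxp utzrh lqhp oze iulnn
Hunk 4: at line 8 remove [oze] add [goeh,cbqu,rqdhf] -> 12 lines: zth wzg pfnys hdv wfzq xxlxp utzrh lqhp goeh cbqu rqdhf iulnn
Hunk 5: at line 6 remove [lqhp,goeh] add [ptxx,vbqo,vomaw] -> 13 lines: zth wzg pfnys hdv wfzq xxlxp utzrh ptxx vbqo vomaw cbqu rqdhf iulnn

Answer: zth
wzg
pfnys
hdv
wfzq
xxlxp
utzrh
ptxx
vbqo
vomaw
cbqu
rqdhf
iulnn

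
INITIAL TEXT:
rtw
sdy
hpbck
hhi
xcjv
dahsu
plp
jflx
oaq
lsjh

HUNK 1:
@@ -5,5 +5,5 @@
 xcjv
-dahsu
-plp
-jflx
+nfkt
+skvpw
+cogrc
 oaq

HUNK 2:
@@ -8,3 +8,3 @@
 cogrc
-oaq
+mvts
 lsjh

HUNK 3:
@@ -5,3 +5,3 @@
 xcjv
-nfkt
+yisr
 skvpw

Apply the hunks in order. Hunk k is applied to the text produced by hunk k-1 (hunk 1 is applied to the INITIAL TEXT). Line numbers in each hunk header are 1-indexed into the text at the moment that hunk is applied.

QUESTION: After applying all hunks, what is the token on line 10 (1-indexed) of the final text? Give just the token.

Hunk 1: at line 5 remove [dahsu,plp,jflx] add [nfkt,skvpw,cogrc] -> 10 lines: rtw sdy hpbck hhi xcjv nfkt skvpw cogrc oaq lsjh
Hunk 2: at line 8 remove [oaq] add [mvts] -> 10 lines: rtw sdy hpbck hhi xcjv nfkt skvpw cogrc mvts lsjh
Hunk 3: at line 5 remove [nfkt] add [yisr] -> 10 lines: rtw sdy hpbck hhi xcjv yisr skvpw cogrc mvts lsjh
Final line 10: lsjh

Answer: lsjh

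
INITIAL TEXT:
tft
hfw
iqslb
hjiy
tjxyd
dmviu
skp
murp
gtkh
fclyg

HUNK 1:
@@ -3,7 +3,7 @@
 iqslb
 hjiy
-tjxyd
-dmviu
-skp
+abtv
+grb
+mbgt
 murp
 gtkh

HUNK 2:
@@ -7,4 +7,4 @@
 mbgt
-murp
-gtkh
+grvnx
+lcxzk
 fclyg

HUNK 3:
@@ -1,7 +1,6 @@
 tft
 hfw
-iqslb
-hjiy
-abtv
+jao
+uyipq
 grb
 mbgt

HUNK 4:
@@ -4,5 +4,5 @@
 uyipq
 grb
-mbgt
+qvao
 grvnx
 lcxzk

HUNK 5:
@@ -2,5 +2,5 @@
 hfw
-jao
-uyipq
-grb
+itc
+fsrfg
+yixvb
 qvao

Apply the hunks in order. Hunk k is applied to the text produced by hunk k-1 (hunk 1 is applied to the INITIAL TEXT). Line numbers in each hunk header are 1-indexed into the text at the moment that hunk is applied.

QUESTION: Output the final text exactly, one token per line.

Answer: tft
hfw
itc
fsrfg
yixvb
qvao
grvnx
lcxzk
fclyg

Derivation:
Hunk 1: at line 3 remove [tjxyd,dmviu,skp] add [abtv,grb,mbgt] -> 10 lines: tft hfw iqslb hjiy abtv grb mbgt murp gtkh fclyg
Hunk 2: at line 7 remove [murp,gtkh] add [grvnx,lcxzk] -> 10 lines: tft hfw iqslb hjiy abtv grb mbgt grvnx lcxzk fclyg
Hunk 3: at line 1 remove [iqslb,hjiy,abtv] add [jao,uyipq] -> 9 lines: tft hfw jao uyipq grb mbgt grvnx lcxzk fclyg
Hunk 4: at line 4 remove [mbgt] add [qvao] -> 9 lines: tft hfw jao uyipq grb qvao grvnx lcxzk fclyg
Hunk 5: at line 2 remove [jao,uyipq,grb] add [itc,fsrfg,yixvb] -> 9 lines: tft hfw itc fsrfg yixvb qvao grvnx lcxzk fclyg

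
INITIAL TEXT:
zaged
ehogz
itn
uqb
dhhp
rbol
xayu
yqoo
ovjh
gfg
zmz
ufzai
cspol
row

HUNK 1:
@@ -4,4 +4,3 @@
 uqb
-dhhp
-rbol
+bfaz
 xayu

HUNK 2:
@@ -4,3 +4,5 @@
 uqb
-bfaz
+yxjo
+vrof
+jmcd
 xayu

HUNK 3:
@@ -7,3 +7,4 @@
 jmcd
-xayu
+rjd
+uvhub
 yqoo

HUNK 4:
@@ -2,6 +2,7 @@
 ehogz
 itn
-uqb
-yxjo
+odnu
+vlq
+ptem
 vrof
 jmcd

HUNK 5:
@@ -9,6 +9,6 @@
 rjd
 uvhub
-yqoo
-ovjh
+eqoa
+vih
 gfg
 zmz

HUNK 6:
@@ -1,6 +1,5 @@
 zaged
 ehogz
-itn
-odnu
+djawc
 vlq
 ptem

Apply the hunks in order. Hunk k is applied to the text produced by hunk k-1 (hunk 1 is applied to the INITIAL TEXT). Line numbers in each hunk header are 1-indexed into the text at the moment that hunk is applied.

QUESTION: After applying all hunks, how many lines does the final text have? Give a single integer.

Answer: 16

Derivation:
Hunk 1: at line 4 remove [dhhp,rbol] add [bfaz] -> 13 lines: zaged ehogz itn uqb bfaz xayu yqoo ovjh gfg zmz ufzai cspol row
Hunk 2: at line 4 remove [bfaz] add [yxjo,vrof,jmcd] -> 15 lines: zaged ehogz itn uqb yxjo vrof jmcd xayu yqoo ovjh gfg zmz ufzai cspol row
Hunk 3: at line 7 remove [xayu] add [rjd,uvhub] -> 16 lines: zaged ehogz itn uqb yxjo vrof jmcd rjd uvhub yqoo ovjh gfg zmz ufzai cspol row
Hunk 4: at line 2 remove [uqb,yxjo] add [odnu,vlq,ptem] -> 17 lines: zaged ehogz itn odnu vlq ptem vrof jmcd rjd uvhub yqoo ovjh gfg zmz ufzai cspol row
Hunk 5: at line 9 remove [yqoo,ovjh] add [eqoa,vih] -> 17 lines: zaged ehogz itn odnu vlq ptem vrof jmcd rjd uvhub eqoa vih gfg zmz ufzai cspol row
Hunk 6: at line 1 remove [itn,odnu] add [djawc] -> 16 lines: zaged ehogz djawc vlq ptem vrof jmcd rjd uvhub eqoa vih gfg zmz ufzai cspol row
Final line count: 16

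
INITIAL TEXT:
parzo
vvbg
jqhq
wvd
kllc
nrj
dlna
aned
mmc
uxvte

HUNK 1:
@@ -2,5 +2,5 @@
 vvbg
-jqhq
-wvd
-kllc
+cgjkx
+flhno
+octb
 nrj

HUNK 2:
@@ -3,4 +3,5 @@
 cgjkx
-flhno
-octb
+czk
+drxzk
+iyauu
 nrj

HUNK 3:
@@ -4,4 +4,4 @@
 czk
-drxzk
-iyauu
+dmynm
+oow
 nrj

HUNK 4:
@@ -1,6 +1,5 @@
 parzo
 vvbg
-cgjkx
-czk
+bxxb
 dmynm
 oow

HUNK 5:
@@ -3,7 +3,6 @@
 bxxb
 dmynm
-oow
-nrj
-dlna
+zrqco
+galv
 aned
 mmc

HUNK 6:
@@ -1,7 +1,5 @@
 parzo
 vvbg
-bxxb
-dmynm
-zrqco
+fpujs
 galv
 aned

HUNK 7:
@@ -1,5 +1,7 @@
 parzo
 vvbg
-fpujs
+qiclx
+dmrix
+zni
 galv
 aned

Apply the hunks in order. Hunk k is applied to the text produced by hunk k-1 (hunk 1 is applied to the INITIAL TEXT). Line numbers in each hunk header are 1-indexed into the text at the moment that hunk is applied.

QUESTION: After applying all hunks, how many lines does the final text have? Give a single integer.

Answer: 9

Derivation:
Hunk 1: at line 2 remove [jqhq,wvd,kllc] add [cgjkx,flhno,octb] -> 10 lines: parzo vvbg cgjkx flhno octb nrj dlna aned mmc uxvte
Hunk 2: at line 3 remove [flhno,octb] add [czk,drxzk,iyauu] -> 11 lines: parzo vvbg cgjkx czk drxzk iyauu nrj dlna aned mmc uxvte
Hunk 3: at line 4 remove [drxzk,iyauu] add [dmynm,oow] -> 11 lines: parzo vvbg cgjkx czk dmynm oow nrj dlna aned mmc uxvte
Hunk 4: at line 1 remove [cgjkx,czk] add [bxxb] -> 10 lines: parzo vvbg bxxb dmynm oow nrj dlna aned mmc uxvte
Hunk 5: at line 3 remove [oow,nrj,dlna] add [zrqco,galv] -> 9 lines: parzo vvbg bxxb dmynm zrqco galv aned mmc uxvte
Hunk 6: at line 1 remove [bxxb,dmynm,zrqco] add [fpujs] -> 7 lines: parzo vvbg fpujs galv aned mmc uxvte
Hunk 7: at line 1 remove [fpujs] add [qiclx,dmrix,zni] -> 9 lines: parzo vvbg qiclx dmrix zni galv aned mmc uxvte
Final line count: 9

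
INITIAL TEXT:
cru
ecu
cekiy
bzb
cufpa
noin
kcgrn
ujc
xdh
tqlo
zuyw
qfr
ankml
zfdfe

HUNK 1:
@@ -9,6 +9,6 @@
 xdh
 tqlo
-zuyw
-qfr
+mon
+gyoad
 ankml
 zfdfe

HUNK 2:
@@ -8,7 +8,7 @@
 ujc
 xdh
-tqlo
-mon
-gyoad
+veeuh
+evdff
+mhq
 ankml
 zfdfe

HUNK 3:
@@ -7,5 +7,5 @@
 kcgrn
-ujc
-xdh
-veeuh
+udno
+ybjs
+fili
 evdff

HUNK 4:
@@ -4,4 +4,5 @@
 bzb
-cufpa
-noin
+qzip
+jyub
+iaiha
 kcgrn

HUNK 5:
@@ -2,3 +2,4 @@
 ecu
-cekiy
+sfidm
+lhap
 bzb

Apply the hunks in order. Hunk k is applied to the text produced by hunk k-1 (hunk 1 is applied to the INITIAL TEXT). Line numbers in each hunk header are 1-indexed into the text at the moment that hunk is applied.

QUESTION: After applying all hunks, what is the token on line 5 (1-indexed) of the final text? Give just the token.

Hunk 1: at line 9 remove [zuyw,qfr] add [mon,gyoad] -> 14 lines: cru ecu cekiy bzb cufpa noin kcgrn ujc xdh tqlo mon gyoad ankml zfdfe
Hunk 2: at line 8 remove [tqlo,mon,gyoad] add [veeuh,evdff,mhq] -> 14 lines: cru ecu cekiy bzb cufpa noin kcgrn ujc xdh veeuh evdff mhq ankml zfdfe
Hunk 3: at line 7 remove [ujc,xdh,veeuh] add [udno,ybjs,fili] -> 14 lines: cru ecu cekiy bzb cufpa noin kcgrn udno ybjs fili evdff mhq ankml zfdfe
Hunk 4: at line 4 remove [cufpa,noin] add [qzip,jyub,iaiha] -> 15 lines: cru ecu cekiy bzb qzip jyub iaiha kcgrn udno ybjs fili evdff mhq ankml zfdfe
Hunk 5: at line 2 remove [cekiy] add [sfidm,lhap] -> 16 lines: cru ecu sfidm lhap bzb qzip jyub iaiha kcgrn udno ybjs fili evdff mhq ankml zfdfe
Final line 5: bzb

Answer: bzb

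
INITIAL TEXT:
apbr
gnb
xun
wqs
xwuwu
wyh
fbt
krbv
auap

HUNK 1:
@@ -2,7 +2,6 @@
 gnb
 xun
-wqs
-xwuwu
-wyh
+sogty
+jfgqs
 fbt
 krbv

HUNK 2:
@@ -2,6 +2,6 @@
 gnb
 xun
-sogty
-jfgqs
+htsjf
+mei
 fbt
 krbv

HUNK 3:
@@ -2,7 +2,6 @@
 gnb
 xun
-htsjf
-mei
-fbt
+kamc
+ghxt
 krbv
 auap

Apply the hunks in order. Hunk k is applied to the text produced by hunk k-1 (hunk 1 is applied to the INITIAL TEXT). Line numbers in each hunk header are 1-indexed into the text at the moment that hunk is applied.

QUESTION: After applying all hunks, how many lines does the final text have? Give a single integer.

Answer: 7

Derivation:
Hunk 1: at line 2 remove [wqs,xwuwu,wyh] add [sogty,jfgqs] -> 8 lines: apbr gnb xun sogty jfgqs fbt krbv auap
Hunk 2: at line 2 remove [sogty,jfgqs] add [htsjf,mei] -> 8 lines: apbr gnb xun htsjf mei fbt krbv auap
Hunk 3: at line 2 remove [htsjf,mei,fbt] add [kamc,ghxt] -> 7 lines: apbr gnb xun kamc ghxt krbv auap
Final line count: 7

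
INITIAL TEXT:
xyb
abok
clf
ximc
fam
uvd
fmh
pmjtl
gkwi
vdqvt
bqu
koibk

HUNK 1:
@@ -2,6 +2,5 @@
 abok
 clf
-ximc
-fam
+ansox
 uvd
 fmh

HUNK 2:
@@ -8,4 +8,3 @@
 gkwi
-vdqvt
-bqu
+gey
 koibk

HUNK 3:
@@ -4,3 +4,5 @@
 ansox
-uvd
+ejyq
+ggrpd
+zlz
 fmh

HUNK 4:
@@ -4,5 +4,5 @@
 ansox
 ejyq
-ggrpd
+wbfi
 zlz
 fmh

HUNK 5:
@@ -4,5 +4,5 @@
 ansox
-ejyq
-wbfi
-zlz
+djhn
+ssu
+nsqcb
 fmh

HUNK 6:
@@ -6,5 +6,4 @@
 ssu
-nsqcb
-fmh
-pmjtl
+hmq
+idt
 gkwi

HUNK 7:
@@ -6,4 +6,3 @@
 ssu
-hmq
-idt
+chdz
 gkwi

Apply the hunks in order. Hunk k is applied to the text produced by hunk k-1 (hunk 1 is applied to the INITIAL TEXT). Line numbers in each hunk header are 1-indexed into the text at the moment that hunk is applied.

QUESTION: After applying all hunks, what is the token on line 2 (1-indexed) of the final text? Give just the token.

Answer: abok

Derivation:
Hunk 1: at line 2 remove [ximc,fam] add [ansox] -> 11 lines: xyb abok clf ansox uvd fmh pmjtl gkwi vdqvt bqu koibk
Hunk 2: at line 8 remove [vdqvt,bqu] add [gey] -> 10 lines: xyb abok clf ansox uvd fmh pmjtl gkwi gey koibk
Hunk 3: at line 4 remove [uvd] add [ejyq,ggrpd,zlz] -> 12 lines: xyb abok clf ansox ejyq ggrpd zlz fmh pmjtl gkwi gey koibk
Hunk 4: at line 4 remove [ggrpd] add [wbfi] -> 12 lines: xyb abok clf ansox ejyq wbfi zlz fmh pmjtl gkwi gey koibk
Hunk 5: at line 4 remove [ejyq,wbfi,zlz] add [djhn,ssu,nsqcb] -> 12 lines: xyb abok clf ansox djhn ssu nsqcb fmh pmjtl gkwi gey koibk
Hunk 6: at line 6 remove [nsqcb,fmh,pmjtl] add [hmq,idt] -> 11 lines: xyb abok clf ansox djhn ssu hmq idt gkwi gey koibk
Hunk 7: at line 6 remove [hmq,idt] add [chdz] -> 10 lines: xyb abok clf ansox djhn ssu chdz gkwi gey koibk
Final line 2: abok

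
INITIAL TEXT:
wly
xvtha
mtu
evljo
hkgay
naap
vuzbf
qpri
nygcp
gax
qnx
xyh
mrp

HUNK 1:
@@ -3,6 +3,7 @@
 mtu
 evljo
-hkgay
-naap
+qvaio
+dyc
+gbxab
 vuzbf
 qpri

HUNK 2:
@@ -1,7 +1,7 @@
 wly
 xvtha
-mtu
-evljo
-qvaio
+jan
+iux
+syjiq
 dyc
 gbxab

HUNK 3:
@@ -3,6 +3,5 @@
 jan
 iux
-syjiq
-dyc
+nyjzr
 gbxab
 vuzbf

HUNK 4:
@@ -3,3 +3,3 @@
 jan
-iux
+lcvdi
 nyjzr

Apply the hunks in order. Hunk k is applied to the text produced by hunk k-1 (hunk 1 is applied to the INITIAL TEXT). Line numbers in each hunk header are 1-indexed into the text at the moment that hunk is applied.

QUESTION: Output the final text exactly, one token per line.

Answer: wly
xvtha
jan
lcvdi
nyjzr
gbxab
vuzbf
qpri
nygcp
gax
qnx
xyh
mrp

Derivation:
Hunk 1: at line 3 remove [hkgay,naap] add [qvaio,dyc,gbxab] -> 14 lines: wly xvtha mtu evljo qvaio dyc gbxab vuzbf qpri nygcp gax qnx xyh mrp
Hunk 2: at line 1 remove [mtu,evljo,qvaio] add [jan,iux,syjiq] -> 14 lines: wly xvtha jan iux syjiq dyc gbxab vuzbf qpri nygcp gax qnx xyh mrp
Hunk 3: at line 3 remove [syjiq,dyc] add [nyjzr] -> 13 lines: wly xvtha jan iux nyjzr gbxab vuzbf qpri nygcp gax qnx xyh mrp
Hunk 4: at line 3 remove [iux] add [lcvdi] -> 13 lines: wly xvtha jan lcvdi nyjzr gbxab vuzbf qpri nygcp gax qnx xyh mrp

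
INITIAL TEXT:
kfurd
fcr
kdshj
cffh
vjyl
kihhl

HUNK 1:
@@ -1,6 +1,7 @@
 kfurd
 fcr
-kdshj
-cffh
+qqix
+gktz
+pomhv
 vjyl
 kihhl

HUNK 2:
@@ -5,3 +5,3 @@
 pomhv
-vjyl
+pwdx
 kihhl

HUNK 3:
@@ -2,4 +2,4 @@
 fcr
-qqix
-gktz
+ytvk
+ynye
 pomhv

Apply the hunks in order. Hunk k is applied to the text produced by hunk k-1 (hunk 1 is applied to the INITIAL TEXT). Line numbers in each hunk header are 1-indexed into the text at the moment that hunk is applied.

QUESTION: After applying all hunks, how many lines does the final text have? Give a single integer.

Hunk 1: at line 1 remove [kdshj,cffh] add [qqix,gktz,pomhv] -> 7 lines: kfurd fcr qqix gktz pomhv vjyl kihhl
Hunk 2: at line 5 remove [vjyl] add [pwdx] -> 7 lines: kfurd fcr qqix gktz pomhv pwdx kihhl
Hunk 3: at line 2 remove [qqix,gktz] add [ytvk,ynye] -> 7 lines: kfurd fcr ytvk ynye pomhv pwdx kihhl
Final line count: 7

Answer: 7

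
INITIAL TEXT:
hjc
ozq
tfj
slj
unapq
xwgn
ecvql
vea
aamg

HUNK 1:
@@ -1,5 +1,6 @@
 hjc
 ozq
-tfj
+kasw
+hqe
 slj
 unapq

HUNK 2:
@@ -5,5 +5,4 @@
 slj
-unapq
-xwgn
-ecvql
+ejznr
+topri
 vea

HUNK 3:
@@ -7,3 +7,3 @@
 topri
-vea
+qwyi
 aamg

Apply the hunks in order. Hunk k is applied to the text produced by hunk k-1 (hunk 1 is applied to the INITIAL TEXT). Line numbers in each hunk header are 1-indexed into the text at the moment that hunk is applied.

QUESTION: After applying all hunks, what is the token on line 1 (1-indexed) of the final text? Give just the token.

Answer: hjc

Derivation:
Hunk 1: at line 1 remove [tfj] add [kasw,hqe] -> 10 lines: hjc ozq kasw hqe slj unapq xwgn ecvql vea aamg
Hunk 2: at line 5 remove [unapq,xwgn,ecvql] add [ejznr,topri] -> 9 lines: hjc ozq kasw hqe slj ejznr topri vea aamg
Hunk 3: at line 7 remove [vea] add [qwyi] -> 9 lines: hjc ozq kasw hqe slj ejznr topri qwyi aamg
Final line 1: hjc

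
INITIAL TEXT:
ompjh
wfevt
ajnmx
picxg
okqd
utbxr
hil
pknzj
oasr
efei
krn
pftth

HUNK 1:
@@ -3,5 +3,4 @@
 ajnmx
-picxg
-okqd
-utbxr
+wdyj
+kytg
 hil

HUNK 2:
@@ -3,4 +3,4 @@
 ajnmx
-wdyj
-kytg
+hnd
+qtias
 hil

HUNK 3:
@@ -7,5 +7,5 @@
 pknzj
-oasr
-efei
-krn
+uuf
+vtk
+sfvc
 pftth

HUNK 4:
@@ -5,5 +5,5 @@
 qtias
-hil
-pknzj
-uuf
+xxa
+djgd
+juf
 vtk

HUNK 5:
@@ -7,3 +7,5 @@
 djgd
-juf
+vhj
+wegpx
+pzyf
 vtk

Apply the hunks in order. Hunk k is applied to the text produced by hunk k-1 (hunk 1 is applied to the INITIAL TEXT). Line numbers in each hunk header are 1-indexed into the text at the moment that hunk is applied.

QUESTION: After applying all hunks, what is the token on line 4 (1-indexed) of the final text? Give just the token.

Hunk 1: at line 3 remove [picxg,okqd,utbxr] add [wdyj,kytg] -> 11 lines: ompjh wfevt ajnmx wdyj kytg hil pknzj oasr efei krn pftth
Hunk 2: at line 3 remove [wdyj,kytg] add [hnd,qtias] -> 11 lines: ompjh wfevt ajnmx hnd qtias hil pknzj oasr efei krn pftth
Hunk 3: at line 7 remove [oasr,efei,krn] add [uuf,vtk,sfvc] -> 11 lines: ompjh wfevt ajnmx hnd qtias hil pknzj uuf vtk sfvc pftth
Hunk 4: at line 5 remove [hil,pknzj,uuf] add [xxa,djgd,juf] -> 11 lines: ompjh wfevt ajnmx hnd qtias xxa djgd juf vtk sfvc pftth
Hunk 5: at line 7 remove [juf] add [vhj,wegpx,pzyf] -> 13 lines: ompjh wfevt ajnmx hnd qtias xxa djgd vhj wegpx pzyf vtk sfvc pftth
Final line 4: hnd

Answer: hnd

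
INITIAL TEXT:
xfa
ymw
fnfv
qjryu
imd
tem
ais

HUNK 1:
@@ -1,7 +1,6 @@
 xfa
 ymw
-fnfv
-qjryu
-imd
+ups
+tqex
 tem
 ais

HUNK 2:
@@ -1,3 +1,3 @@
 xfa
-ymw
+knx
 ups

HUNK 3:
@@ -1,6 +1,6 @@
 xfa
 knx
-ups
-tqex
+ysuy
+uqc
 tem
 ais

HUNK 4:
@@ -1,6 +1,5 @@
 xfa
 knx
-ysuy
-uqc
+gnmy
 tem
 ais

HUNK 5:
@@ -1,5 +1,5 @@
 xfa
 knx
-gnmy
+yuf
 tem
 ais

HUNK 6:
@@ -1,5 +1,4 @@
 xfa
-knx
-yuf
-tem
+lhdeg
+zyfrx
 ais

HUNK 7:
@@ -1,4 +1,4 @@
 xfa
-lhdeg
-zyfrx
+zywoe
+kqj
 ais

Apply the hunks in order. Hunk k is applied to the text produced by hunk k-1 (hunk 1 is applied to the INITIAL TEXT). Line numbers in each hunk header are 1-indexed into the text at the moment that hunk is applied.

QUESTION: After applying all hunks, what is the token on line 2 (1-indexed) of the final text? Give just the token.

Hunk 1: at line 1 remove [fnfv,qjryu,imd] add [ups,tqex] -> 6 lines: xfa ymw ups tqex tem ais
Hunk 2: at line 1 remove [ymw] add [knx] -> 6 lines: xfa knx ups tqex tem ais
Hunk 3: at line 1 remove [ups,tqex] add [ysuy,uqc] -> 6 lines: xfa knx ysuy uqc tem ais
Hunk 4: at line 1 remove [ysuy,uqc] add [gnmy] -> 5 lines: xfa knx gnmy tem ais
Hunk 5: at line 1 remove [gnmy] add [yuf] -> 5 lines: xfa knx yuf tem ais
Hunk 6: at line 1 remove [knx,yuf,tem] add [lhdeg,zyfrx] -> 4 lines: xfa lhdeg zyfrx ais
Hunk 7: at line 1 remove [lhdeg,zyfrx] add [zywoe,kqj] -> 4 lines: xfa zywoe kqj ais
Final line 2: zywoe

Answer: zywoe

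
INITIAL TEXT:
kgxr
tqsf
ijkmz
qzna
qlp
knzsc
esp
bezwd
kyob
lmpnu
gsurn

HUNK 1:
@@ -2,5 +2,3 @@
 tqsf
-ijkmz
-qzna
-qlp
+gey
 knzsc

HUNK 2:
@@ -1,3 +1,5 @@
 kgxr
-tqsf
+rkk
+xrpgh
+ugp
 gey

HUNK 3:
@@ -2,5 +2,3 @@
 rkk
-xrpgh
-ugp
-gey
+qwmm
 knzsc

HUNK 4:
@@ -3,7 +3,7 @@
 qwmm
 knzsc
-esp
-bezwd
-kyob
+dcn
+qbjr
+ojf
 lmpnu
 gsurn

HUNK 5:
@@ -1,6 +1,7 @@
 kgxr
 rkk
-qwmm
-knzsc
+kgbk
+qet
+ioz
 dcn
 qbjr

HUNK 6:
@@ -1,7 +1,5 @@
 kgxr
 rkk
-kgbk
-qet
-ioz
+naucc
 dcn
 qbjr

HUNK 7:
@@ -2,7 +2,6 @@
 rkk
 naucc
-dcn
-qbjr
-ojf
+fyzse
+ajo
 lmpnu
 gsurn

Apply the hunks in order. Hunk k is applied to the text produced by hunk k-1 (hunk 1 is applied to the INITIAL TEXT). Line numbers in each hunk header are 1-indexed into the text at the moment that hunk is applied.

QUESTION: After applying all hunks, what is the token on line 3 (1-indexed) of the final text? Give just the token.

Hunk 1: at line 2 remove [ijkmz,qzna,qlp] add [gey] -> 9 lines: kgxr tqsf gey knzsc esp bezwd kyob lmpnu gsurn
Hunk 2: at line 1 remove [tqsf] add [rkk,xrpgh,ugp] -> 11 lines: kgxr rkk xrpgh ugp gey knzsc esp bezwd kyob lmpnu gsurn
Hunk 3: at line 2 remove [xrpgh,ugp,gey] add [qwmm] -> 9 lines: kgxr rkk qwmm knzsc esp bezwd kyob lmpnu gsurn
Hunk 4: at line 3 remove [esp,bezwd,kyob] add [dcn,qbjr,ojf] -> 9 lines: kgxr rkk qwmm knzsc dcn qbjr ojf lmpnu gsurn
Hunk 5: at line 1 remove [qwmm,knzsc] add [kgbk,qet,ioz] -> 10 lines: kgxr rkk kgbk qet ioz dcn qbjr ojf lmpnu gsurn
Hunk 6: at line 1 remove [kgbk,qet,ioz] add [naucc] -> 8 lines: kgxr rkk naucc dcn qbjr ojf lmpnu gsurn
Hunk 7: at line 2 remove [dcn,qbjr,ojf] add [fyzse,ajo] -> 7 lines: kgxr rkk naucc fyzse ajo lmpnu gsurn
Final line 3: naucc

Answer: naucc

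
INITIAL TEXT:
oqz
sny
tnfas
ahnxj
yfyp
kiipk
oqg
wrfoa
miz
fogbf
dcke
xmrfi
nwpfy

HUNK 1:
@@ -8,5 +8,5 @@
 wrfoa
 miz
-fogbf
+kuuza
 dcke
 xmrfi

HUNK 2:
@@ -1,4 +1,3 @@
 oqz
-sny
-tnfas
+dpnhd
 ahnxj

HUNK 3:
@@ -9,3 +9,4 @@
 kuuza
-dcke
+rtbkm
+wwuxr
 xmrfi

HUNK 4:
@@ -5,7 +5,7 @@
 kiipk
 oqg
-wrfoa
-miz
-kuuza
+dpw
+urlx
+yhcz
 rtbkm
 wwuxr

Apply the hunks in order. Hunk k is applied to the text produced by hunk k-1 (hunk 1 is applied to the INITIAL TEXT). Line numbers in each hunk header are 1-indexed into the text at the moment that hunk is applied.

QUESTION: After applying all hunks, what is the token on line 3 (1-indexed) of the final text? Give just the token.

Hunk 1: at line 8 remove [fogbf] add [kuuza] -> 13 lines: oqz sny tnfas ahnxj yfyp kiipk oqg wrfoa miz kuuza dcke xmrfi nwpfy
Hunk 2: at line 1 remove [sny,tnfas] add [dpnhd] -> 12 lines: oqz dpnhd ahnxj yfyp kiipk oqg wrfoa miz kuuza dcke xmrfi nwpfy
Hunk 3: at line 9 remove [dcke] add [rtbkm,wwuxr] -> 13 lines: oqz dpnhd ahnxj yfyp kiipk oqg wrfoa miz kuuza rtbkm wwuxr xmrfi nwpfy
Hunk 4: at line 5 remove [wrfoa,miz,kuuza] add [dpw,urlx,yhcz] -> 13 lines: oqz dpnhd ahnxj yfyp kiipk oqg dpw urlx yhcz rtbkm wwuxr xmrfi nwpfy
Final line 3: ahnxj

Answer: ahnxj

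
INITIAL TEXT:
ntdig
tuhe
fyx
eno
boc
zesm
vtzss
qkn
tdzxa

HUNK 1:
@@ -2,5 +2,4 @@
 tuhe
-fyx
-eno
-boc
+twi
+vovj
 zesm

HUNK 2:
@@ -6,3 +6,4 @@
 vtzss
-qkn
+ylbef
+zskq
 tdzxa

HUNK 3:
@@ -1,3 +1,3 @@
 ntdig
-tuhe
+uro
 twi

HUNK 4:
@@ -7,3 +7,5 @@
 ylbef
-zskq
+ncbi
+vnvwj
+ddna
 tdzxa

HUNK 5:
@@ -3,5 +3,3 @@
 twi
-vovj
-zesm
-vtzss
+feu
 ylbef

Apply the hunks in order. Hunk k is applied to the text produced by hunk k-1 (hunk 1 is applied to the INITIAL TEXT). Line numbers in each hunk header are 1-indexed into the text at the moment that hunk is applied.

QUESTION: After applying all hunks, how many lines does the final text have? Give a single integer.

Hunk 1: at line 2 remove [fyx,eno,boc] add [twi,vovj] -> 8 lines: ntdig tuhe twi vovj zesm vtzss qkn tdzxa
Hunk 2: at line 6 remove [qkn] add [ylbef,zskq] -> 9 lines: ntdig tuhe twi vovj zesm vtzss ylbef zskq tdzxa
Hunk 3: at line 1 remove [tuhe] add [uro] -> 9 lines: ntdig uro twi vovj zesm vtzss ylbef zskq tdzxa
Hunk 4: at line 7 remove [zskq] add [ncbi,vnvwj,ddna] -> 11 lines: ntdig uro twi vovj zesm vtzss ylbef ncbi vnvwj ddna tdzxa
Hunk 5: at line 3 remove [vovj,zesm,vtzss] add [feu] -> 9 lines: ntdig uro twi feu ylbef ncbi vnvwj ddna tdzxa
Final line count: 9

Answer: 9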